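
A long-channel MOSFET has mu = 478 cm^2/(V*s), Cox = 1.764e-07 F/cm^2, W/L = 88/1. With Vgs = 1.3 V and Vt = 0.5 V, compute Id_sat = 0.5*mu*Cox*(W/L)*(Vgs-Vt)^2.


Step 1: Overdrive voltage Vov = Vgs - Vt = 1.3 - 0.5 = 0.8 V
Step 2: W/L = 88/1 = 88
Step 3: Id = 0.5 * 478 * 1.764e-07 * 88 * 0.8^2
Step 4: Id = 2.37e-03 A

2.37e-03


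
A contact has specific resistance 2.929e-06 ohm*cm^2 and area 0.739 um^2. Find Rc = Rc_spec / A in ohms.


Step 1: Convert area to cm^2: 0.739 um^2 = 7.3900e-09 cm^2
Step 2: Rc = Rc_spec / A = 2.929e-06 / 7.3900e-09
Step 3: Rc = 3.96e+02 ohms

3.96e+02


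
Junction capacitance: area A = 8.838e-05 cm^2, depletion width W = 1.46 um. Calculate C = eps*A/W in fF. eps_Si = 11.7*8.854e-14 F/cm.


Step 1: eps_Si = 11.7 * 8.854e-14 = 1.035918e-12 F/cm
Step 2: W in cm = 1.46 * 1e-4 = 1.46e-04 cm
Step 3: C = 1.035918e-12 * 8.838e-05 / 1.46e-04 = 6.270852e-13 F
Step 4: C = 627.09 fF

627.09


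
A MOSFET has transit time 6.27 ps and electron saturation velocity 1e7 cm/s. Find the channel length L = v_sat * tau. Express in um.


Step 1: tau in seconds = 6.27 ps * 1e-12 = 6.2700e-12 s
Step 2: L = v_sat * tau = 1e7 * 6.2700e-12 = 6.2700e-05 cm
Step 3: L in um = 6.2700e-05 * 1e4 = 0.627 um

0.627


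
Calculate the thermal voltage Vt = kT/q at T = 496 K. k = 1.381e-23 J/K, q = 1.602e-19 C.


Step 1: kT = 1.381e-23 * 496 = 6.84976e-21 J
Step 2: Vt = kT/q = 6.84976e-21 / 1.602e-19
Step 3: Vt = 0.04276 V

0.04276


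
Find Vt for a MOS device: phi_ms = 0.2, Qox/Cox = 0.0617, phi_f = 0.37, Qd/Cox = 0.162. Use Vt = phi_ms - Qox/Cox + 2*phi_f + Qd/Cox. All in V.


Step 1: Vt = phi_ms - Qox/Cox + 2*phi_f + Qd/Cox
Step 2: Vt = 0.2 - 0.0617 + 2*0.37 + 0.162
Step 3: Vt = 0.2 - 0.0617 + 0.74 + 0.162
Step 4: Vt = 1.0403 V

1.0403


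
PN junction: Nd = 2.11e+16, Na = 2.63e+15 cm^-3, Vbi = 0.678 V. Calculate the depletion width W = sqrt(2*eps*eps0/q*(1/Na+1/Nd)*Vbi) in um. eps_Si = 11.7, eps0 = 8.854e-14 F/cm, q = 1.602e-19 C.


Step 1: 1/Na + 1/Nd = 1/2.63e+15 + 1/2.11e+16 = 4.27622e-16
Step 2: 2*eps*eps0/q = 2*11.7*8.854e-14/1.602e-19 = 1.293281e+07
Step 3: W^2 = 1.293281e+07 * 4.27622e-16 * 0.678 = 3.74958e-09
Step 4: W = sqrt(3.74958e-09) = 6.123e-05 cm = 0.6123 um

0.6123


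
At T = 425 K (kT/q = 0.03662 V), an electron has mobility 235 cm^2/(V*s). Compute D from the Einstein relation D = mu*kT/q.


Step 1: D = mu * (kT/q)
Step 2: D = 235 * 0.03662
Step 3: D = 8.61 cm^2/s

8.61


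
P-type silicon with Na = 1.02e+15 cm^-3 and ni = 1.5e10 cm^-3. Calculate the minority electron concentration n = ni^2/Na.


Step 1: Majority hole concentration p ≈ Na = 1.02e+15 cm^-3
Step 2: n = ni^2 / Na = (1.5e10)^2 / 1.02e+15
Step 3: n = 2.21e+05 cm^-3

2.21e+05


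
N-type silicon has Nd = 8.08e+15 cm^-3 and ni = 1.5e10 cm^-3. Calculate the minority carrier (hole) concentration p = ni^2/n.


Step 1: Since Nd >> ni, n ≈ Nd = 8.08e+15 cm^-3
Step 2: p = ni^2 / n = (1.5e10)^2 / 8.08e+15
Step 3: p = 2.25e20 / 8.08e+15 = 2.78e+04 cm^-3

2.78e+04


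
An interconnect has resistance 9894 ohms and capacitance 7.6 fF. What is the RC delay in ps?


Step 1: tau = R * C
Step 2: tau = 9894 * 7.6 fF = 9894 * 7.6e-15 F
Step 3: tau = 7.51944e-11 s = 75.1944 ps

75.1944


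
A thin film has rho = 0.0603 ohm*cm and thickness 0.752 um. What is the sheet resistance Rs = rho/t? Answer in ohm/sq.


Step 1: Convert thickness to cm: t = 0.752 um = 7.5200e-05 cm
Step 2: Rs = rho / t = 0.0603 / 7.5200e-05
Step 3: Rs = 801.9 ohm/sq

801.9


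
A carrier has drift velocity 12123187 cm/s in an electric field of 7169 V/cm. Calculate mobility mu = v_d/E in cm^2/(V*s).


Step 1: mu = v_d / E
Step 2: mu = 12123187 / 7169
Step 3: mu = 1691.06 cm^2/(V*s)

1691.06


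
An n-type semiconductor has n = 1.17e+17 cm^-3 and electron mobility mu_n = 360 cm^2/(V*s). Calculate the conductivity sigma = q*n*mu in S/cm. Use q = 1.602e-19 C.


Step 1: sigma = q * n * mu
Step 2: sigma = 1.602e-19 * 1.17e+17 * 360
Step 3: sigma = 6.748e+00 S/cm

6.748e+00


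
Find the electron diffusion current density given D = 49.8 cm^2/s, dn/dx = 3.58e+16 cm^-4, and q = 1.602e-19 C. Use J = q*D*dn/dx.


Step 1: J = q * D * (dn/dx)
Step 2: J = 1.602e-19 * 49.8 * 3.58e+16
Step 3: J = 2.86e-01 A/cm^2

2.86e-01


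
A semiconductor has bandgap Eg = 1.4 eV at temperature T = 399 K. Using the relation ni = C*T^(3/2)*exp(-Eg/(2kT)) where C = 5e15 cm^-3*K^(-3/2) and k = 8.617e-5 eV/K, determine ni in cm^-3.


Step 1: Compute kT = 8.617e-5 * 399 = 0.03438183 eV
Step 2: Exponent = -Eg/(2kT) = -1.4/(2*0.03438183) = -20.35959
Step 3: T^(3/2) = 399^1.5 = 7970.02
Step 4: ni = 5e15 * 7970.02 * exp(-20.35959) = 5.73e+10 cm^-3

5.73e+10


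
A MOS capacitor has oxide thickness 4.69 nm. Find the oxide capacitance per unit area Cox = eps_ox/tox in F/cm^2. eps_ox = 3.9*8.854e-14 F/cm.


Step 1: eps_ox = 3.9 * 8.854e-14 = 3.45306e-13 F/cm
Step 2: tox in cm = 4.69 nm * 1e-7 = 4.6900e-07 cm
Step 3: Cox = 3.45306e-13 / 4.6900e-07 = 7.36e-07 F/cm^2

7.36e-07


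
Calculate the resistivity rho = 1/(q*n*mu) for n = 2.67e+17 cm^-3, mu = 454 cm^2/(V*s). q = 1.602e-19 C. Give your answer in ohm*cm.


Step 1: sigma = q * n * mu = 1.602e-19 * 2.67e+17 * 454 = 1.94191e+01 S/cm
Step 2: rho = 1 / sigma = 1 / 1.94191e+01 = 0.0515 ohm*cm

0.0515


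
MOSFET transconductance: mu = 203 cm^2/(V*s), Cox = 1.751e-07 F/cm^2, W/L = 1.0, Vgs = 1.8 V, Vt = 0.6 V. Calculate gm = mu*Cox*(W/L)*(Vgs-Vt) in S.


Step 1: Vov = Vgs - Vt = 1.8 - 0.6 = 1.2 V
Step 2: gm = mu * Cox * (W/L) * Vov
Step 3: gm = 203 * 1.751e-07 * 1.0 * 1.2 = 4.27e-05 S

4.27e-05


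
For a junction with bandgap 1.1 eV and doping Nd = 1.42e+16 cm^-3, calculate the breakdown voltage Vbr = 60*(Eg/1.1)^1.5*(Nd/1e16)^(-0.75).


Step 1: Eg/1.1 = 1.1/1.1 = 1.000000
Step 2: (Eg/1.1)^1.5 = 1.000000^1.5 = 1.000000
Step 3: (Nd/1e16)^(-0.75) = (1.42)^(-0.75) = 0.768748
Step 4: Vbr = 60 * 1.000000 * 0.768748 = 46.1 V

46.1


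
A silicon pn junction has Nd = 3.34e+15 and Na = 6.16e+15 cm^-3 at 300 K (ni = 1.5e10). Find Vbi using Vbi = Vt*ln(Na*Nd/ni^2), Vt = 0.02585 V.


Step 1: Compute Na*Nd/ni^2 = 6.16e+15 * 3.34e+15 / (1.5e10)^2 = 9.1442e+10
Step 2: ln(9.1442e+10) = 25.2390
Step 3: Vbi = 0.02585 * 25.2390 = 0.652 V

0.652


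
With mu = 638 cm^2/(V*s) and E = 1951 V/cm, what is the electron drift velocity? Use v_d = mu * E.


Step 1: v_d = mu * E
Step 2: v_d = 638 * 1951 = 1244738
Step 3: v_d = 1.24e+06 cm/s

1.24e+06


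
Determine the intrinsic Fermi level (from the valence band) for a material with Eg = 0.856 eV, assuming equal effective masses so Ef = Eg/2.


Step 1: For an intrinsic semiconductor, the Fermi level sits at midgap.
Step 2: Ef = Eg / 2 = 0.856 / 2 = 0.428 eV

0.428


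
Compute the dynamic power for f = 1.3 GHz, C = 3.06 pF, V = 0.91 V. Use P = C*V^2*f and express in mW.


Step 1: V^2 = 0.91^2 = 0.8281 V^2
Step 2: P = C*V^2*f = 3.06e-12 F * 0.8281 * 1.3e9 Hz
Step 3: P = 3.2941818e-03 W
Step 4: P = 3.294 mW

3.294


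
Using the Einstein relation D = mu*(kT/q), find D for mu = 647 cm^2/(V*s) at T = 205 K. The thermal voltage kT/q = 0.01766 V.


Step 1: D = mu * (kT/q)
Step 2: D = 647 * 0.01766
Step 3: D = 11.43 cm^2/s

11.43


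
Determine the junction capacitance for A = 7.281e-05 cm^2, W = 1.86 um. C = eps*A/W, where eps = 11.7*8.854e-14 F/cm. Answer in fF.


Step 1: eps_Si = 11.7 * 8.854e-14 = 1.035918e-12 F/cm
Step 2: W in cm = 1.86 * 1e-4 = 1.86e-04 cm
Step 3: C = 1.035918e-12 * 7.281e-05 / 1.86e-04 = 4.055118e-13 F
Step 4: C = 405.51 fF

405.51


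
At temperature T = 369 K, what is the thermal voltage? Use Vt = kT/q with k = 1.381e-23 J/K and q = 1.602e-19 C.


Step 1: kT = 1.381e-23 * 369 = 5.09589e-21 J
Step 2: Vt = kT/q = 5.09589e-21 / 1.602e-19
Step 3: Vt = 0.03181 V

0.03181


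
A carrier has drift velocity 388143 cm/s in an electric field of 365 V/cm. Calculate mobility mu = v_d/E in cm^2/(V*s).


Step 1: mu = v_d / E
Step 2: mu = 388143 / 365
Step 3: mu = 1063.41 cm^2/(V*s)

1063.41


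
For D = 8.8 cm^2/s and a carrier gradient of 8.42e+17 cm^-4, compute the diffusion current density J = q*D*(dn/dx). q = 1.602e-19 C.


Step 1: J = q * D * (dn/dx)
Step 2: J = 1.602e-19 * 8.8 * 8.42e+17
Step 3: J = 1.19e+00 A/cm^2

1.19e+00


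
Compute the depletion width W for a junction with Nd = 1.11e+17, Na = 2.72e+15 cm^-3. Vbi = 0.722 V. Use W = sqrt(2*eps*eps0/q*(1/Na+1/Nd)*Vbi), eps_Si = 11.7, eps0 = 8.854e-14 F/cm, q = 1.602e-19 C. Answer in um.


Step 1: 1/Na + 1/Nd = 1/2.72e+15 + 1/1.11e+17 = 3.76656e-16
Step 2: 2*eps*eps0/q = 2*11.7*8.854e-14/1.602e-19 = 1.293281e+07
Step 3: W^2 = 1.293281e+07 * 3.76656e-16 * 0.722 = 3.51702e-09
Step 4: W = sqrt(3.51702e-09) = 5.930e-05 cm = 0.593 um

0.593


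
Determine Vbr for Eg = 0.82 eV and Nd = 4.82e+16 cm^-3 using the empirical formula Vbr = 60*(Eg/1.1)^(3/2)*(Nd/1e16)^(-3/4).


Step 1: Eg/1.1 = 0.82/1.1 = 0.745455
Step 2: (Eg/1.1)^1.5 = 0.745455^1.5 = 0.643624
Step 3: (Nd/1e16)^(-0.75) = (4.82)^(-0.75) = 0.307408
Step 4: Vbr = 60 * 0.643624 * 0.307408 = 11.9 V

11.9


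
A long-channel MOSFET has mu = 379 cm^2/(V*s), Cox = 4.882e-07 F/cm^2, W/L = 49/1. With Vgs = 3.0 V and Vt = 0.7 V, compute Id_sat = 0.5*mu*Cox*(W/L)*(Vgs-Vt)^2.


Step 1: Overdrive voltage Vov = Vgs - Vt = 3.0 - 0.7 = 2.3 V
Step 2: W/L = 49/1 = 49
Step 3: Id = 0.5 * 379 * 4.882e-07 * 49 * 2.3^2
Step 4: Id = 2.40e-02 A

2.40e-02


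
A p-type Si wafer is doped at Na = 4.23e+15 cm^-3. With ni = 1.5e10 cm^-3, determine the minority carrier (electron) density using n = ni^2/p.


Step 1: Majority hole concentration p ≈ Na = 4.23e+15 cm^-3
Step 2: n = ni^2 / Na = (1.5e10)^2 / 4.23e+15
Step 3: n = 5.32e+04 cm^-3

5.32e+04


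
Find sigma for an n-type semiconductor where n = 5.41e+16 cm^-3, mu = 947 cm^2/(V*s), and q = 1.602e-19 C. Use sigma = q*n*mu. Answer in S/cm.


Step 1: sigma = q * n * mu
Step 2: sigma = 1.602e-19 * 5.41e+16 * 947
Step 3: sigma = 8.207e+00 S/cm

8.207e+00


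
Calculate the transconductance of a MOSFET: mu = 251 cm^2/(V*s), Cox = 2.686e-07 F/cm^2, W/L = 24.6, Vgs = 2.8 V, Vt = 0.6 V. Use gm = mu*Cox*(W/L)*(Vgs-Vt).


Step 1: Vov = Vgs - Vt = 2.8 - 0.6 = 2.2 V
Step 2: gm = mu * Cox * (W/L) * Vov
Step 3: gm = 251 * 2.686e-07 * 24.6 * 2.2 = 3.65e-03 S

3.65e-03


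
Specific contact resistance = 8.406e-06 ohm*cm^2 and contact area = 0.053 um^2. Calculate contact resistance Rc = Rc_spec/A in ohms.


Step 1: Convert area to cm^2: 0.053 um^2 = 5.3000e-10 cm^2
Step 2: Rc = Rc_spec / A = 8.406e-06 / 5.3000e-10
Step 3: Rc = 1.59e+04 ohms

1.59e+04


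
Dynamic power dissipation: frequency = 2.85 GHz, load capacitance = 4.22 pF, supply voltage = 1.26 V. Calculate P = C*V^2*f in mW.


Step 1: V^2 = 1.26^2 = 1.5876 V^2
Step 2: P = C*V^2*f = 4.22e-12 F * 1.5876 * 2.85e9 Hz
Step 3: P = 1.90940652e-02 W
Step 4: P = 19.094 mW

19.094


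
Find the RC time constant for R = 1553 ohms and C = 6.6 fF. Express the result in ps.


Step 1: tau = R * C
Step 2: tau = 1553 * 6.6 fF = 1553 * 6.6e-15 F
Step 3: tau = 1.02498e-11 s = 10.2498 ps

10.2498


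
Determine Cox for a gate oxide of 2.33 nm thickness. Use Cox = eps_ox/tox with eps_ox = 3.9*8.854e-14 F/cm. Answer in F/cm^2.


Step 1: eps_ox = 3.9 * 8.854e-14 = 3.45306e-13 F/cm
Step 2: tox in cm = 2.33 nm * 1e-7 = 2.3300e-07 cm
Step 3: Cox = 3.45306e-13 / 2.3300e-07 = 1.48e-06 F/cm^2

1.48e-06


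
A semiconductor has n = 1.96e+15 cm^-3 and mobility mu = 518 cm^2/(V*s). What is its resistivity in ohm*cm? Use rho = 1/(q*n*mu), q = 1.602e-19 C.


Step 1: sigma = q * n * mu = 1.602e-19 * 1.96e+15 * 518 = 1.62648e-01 S/cm
Step 2: rho = 1 / sigma = 1 / 1.62648e-01 = 6.148 ohm*cm

6.148


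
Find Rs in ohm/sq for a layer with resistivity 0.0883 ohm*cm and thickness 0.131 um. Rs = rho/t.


Step 1: Convert thickness to cm: t = 0.131 um = 1.3100e-05 cm
Step 2: Rs = rho / t = 0.0883 / 1.3100e-05
Step 3: Rs = 6740.5 ohm/sq

6740.5


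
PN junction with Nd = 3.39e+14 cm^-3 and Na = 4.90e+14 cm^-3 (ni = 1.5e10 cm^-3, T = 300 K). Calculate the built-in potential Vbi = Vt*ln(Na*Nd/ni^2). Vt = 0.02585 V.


Step 1: Compute Na*Nd/ni^2 = 4.90e+14 * 3.39e+14 / (1.5e10)^2 = 7.3827e+08
Step 2: ln(7.3827e+08) = 20.4198
Step 3: Vbi = 0.02585 * 20.4198 = 0.528 V

0.528


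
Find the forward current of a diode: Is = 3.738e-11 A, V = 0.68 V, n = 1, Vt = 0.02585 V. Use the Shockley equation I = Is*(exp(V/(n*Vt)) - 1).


Step 1: V/(n*Vt) = 0.68/(1*0.02585) = 26.3056
Step 2: exp(26.3056) = 2.6569e+11
Step 3: I = 3.738e-11 * (2.6569e+11 - 1) = 9.93e+00 A

9.93e+00


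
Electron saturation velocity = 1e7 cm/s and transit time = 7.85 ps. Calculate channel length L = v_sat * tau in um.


Step 1: tau in seconds = 7.85 ps * 1e-12 = 7.8500e-12 s
Step 2: L = v_sat * tau = 1e7 * 7.8500e-12 = 7.8500e-05 cm
Step 3: L in um = 7.8500e-05 * 1e4 = 0.785 um

0.785


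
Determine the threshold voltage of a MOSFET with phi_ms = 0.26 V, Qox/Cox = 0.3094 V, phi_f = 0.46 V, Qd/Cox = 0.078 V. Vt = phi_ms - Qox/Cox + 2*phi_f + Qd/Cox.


Step 1: Vt = phi_ms - Qox/Cox + 2*phi_f + Qd/Cox
Step 2: Vt = 0.26 - 0.3094 + 2*0.46 + 0.078
Step 3: Vt = 0.26 - 0.3094 + 0.92 + 0.078
Step 4: Vt = 0.9486 V

0.9486


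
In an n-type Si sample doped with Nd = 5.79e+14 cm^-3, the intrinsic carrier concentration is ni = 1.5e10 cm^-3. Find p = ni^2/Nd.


Step 1: Since Nd >> ni, n ≈ Nd = 5.79e+14 cm^-3
Step 2: p = ni^2 / n = (1.5e10)^2 / 5.79e+14
Step 3: p = 2.25e20 / 5.79e+14 = 3.89e+05 cm^-3

3.89e+05


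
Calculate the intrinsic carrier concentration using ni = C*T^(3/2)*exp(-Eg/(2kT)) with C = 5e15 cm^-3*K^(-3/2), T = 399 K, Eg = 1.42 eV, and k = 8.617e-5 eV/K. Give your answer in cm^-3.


Step 1: Compute kT = 8.617e-5 * 399 = 0.03438183 eV
Step 2: Exponent = -Eg/(2kT) = -1.42/(2*0.03438183) = -20.65044
Step 3: T^(3/2) = 399^1.5 = 7970.02
Step 4: ni = 5e15 * 7970.02 * exp(-20.65044) = 4.29e+10 cm^-3

4.29e+10


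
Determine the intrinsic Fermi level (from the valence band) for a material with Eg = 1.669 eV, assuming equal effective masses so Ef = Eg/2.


Step 1: For an intrinsic semiconductor, the Fermi level sits at midgap.
Step 2: Ef = Eg / 2 = 1.669 / 2 = 0.8345 eV

0.8345


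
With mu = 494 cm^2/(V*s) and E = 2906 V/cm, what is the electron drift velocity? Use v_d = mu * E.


Step 1: v_d = mu * E
Step 2: v_d = 494 * 2906 = 1435564
Step 3: v_d = 1.44e+06 cm/s

1.44e+06


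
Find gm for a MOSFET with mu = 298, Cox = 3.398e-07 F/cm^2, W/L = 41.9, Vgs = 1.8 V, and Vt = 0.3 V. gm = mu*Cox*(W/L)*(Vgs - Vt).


Step 1: Vov = Vgs - Vt = 1.8 - 0.3 = 1.5 V
Step 2: gm = mu * Cox * (W/L) * Vov
Step 3: gm = 298 * 3.398e-07 * 41.9 * 1.5 = 6.36e-03 S

6.36e-03


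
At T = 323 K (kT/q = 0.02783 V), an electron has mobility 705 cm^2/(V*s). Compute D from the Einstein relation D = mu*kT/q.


Step 1: D = mu * (kT/q)
Step 2: D = 705 * 0.02783
Step 3: D = 19.62 cm^2/s

19.62


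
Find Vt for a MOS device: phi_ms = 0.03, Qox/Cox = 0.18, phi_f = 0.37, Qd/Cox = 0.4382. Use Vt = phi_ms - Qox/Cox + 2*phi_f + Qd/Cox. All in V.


Step 1: Vt = phi_ms - Qox/Cox + 2*phi_f + Qd/Cox
Step 2: Vt = 0.03 - 0.18 + 2*0.37 + 0.4382
Step 3: Vt = 0.03 - 0.18 + 0.74 + 0.4382
Step 4: Vt = 1.0282 V

1.0282


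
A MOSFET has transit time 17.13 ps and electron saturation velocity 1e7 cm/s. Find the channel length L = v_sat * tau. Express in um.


Step 1: tau in seconds = 17.13 ps * 1e-12 = 1.7130e-11 s
Step 2: L = v_sat * tau = 1e7 * 1.7130e-11 = 1.7130e-04 cm
Step 3: L in um = 1.7130e-04 * 1e4 = 1.713 um

1.713


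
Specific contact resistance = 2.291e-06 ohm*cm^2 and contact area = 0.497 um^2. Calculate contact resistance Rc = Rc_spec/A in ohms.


Step 1: Convert area to cm^2: 0.497 um^2 = 4.9700e-09 cm^2
Step 2: Rc = Rc_spec / A = 2.291e-06 / 4.9700e-09
Step 3: Rc = 4.61e+02 ohms

4.61e+02


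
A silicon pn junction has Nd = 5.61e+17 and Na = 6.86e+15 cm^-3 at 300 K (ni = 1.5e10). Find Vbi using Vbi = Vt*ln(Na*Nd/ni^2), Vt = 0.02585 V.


Step 1: Compute Na*Nd/ni^2 = 6.86e+15 * 5.61e+17 / (1.5e10)^2 = 1.7104e+13
Step 2: ln(1.7104e+13) = 30.4703
Step 3: Vbi = 0.02585 * 30.4703 = 0.788 V

0.788


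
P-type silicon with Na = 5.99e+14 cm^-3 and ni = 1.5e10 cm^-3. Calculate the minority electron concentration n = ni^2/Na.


Step 1: Majority hole concentration p ≈ Na = 5.99e+14 cm^-3
Step 2: n = ni^2 / Na = (1.5e10)^2 / 5.99e+14
Step 3: n = 3.76e+05 cm^-3

3.76e+05


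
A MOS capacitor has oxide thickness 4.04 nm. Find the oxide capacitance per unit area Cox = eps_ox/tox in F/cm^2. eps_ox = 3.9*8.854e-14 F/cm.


Step 1: eps_ox = 3.9 * 8.854e-14 = 3.45306e-13 F/cm
Step 2: tox in cm = 4.04 nm * 1e-7 = 4.0400e-07 cm
Step 3: Cox = 3.45306e-13 / 4.0400e-07 = 8.55e-07 F/cm^2

8.55e-07


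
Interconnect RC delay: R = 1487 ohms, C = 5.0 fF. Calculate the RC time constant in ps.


Step 1: tau = R * C
Step 2: tau = 1487 * 5.0 fF = 1487 * 5.0e-15 F
Step 3: tau = 7.435e-12 s = 7.435 ps

7.435


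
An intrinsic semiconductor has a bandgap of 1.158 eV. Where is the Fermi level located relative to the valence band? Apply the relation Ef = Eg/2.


Step 1: For an intrinsic semiconductor, the Fermi level sits at midgap.
Step 2: Ef = Eg / 2 = 1.158 / 2 = 0.579 eV

0.579


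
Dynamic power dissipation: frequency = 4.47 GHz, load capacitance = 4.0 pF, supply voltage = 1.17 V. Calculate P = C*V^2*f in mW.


Step 1: V^2 = 1.17^2 = 1.3689 V^2
Step 2: P = C*V^2*f = 4.0e-12 F * 1.3689 * 4.47e9 Hz
Step 3: P = 2.4475932e-02 W
Step 4: P = 24.476 mW

24.476


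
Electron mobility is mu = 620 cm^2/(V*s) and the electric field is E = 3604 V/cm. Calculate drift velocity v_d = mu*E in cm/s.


Step 1: v_d = mu * E
Step 2: v_d = 620 * 3604 = 2234480
Step 3: v_d = 2.23e+06 cm/s

2.23e+06


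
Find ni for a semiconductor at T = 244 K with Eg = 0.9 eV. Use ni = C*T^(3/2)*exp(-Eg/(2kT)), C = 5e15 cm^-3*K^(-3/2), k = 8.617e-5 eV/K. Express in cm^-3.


Step 1: Compute kT = 8.617e-5 * 244 = 0.02102548 eV
Step 2: Exponent = -Eg/(2kT) = -0.9/(2*0.02102548) = -21.40260
Step 3: T^(3/2) = 244^1.5 = 3811.40
Step 4: ni = 5e15 * 3811.40 * exp(-21.40260) = 9.66e+09 cm^-3

9.66e+09


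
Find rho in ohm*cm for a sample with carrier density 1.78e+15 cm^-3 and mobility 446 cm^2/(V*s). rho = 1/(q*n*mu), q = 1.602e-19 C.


Step 1: sigma = q * n * mu = 1.602e-19 * 1.78e+15 * 446 = 1.27180e-01 S/cm
Step 2: rho = 1 / sigma = 1 / 1.27180e-01 = 7.863 ohm*cm

7.863


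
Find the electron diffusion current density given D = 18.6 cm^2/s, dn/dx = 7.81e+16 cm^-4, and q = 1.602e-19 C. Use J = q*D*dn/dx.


Step 1: J = q * D * (dn/dx)
Step 2: J = 1.602e-19 * 18.6 * 7.81e+16
Step 3: J = 2.33e-01 A/cm^2

2.33e-01


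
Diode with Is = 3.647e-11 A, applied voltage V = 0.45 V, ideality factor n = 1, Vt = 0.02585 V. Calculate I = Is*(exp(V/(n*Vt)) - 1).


Step 1: V/(n*Vt) = 0.45/(1*0.02585) = 17.4081
Step 2: exp(17.4081) = 3.6328e+07
Step 3: I = 3.647e-11 * (3.6328e+07 - 1) = 1.32e-03 A

1.32e-03


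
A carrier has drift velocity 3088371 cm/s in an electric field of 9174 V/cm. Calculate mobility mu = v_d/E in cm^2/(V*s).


Step 1: mu = v_d / E
Step 2: mu = 3088371 / 9174
Step 3: mu = 336.64 cm^2/(V*s)

336.64


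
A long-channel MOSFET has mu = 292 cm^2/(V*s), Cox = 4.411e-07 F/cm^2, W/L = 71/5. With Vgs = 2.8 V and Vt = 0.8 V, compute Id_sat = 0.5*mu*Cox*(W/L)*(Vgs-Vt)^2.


Step 1: Overdrive voltage Vov = Vgs - Vt = 2.8 - 0.8 = 2.0 V
Step 2: W/L = 71/5 = 14.2
Step 3: Id = 0.5 * 292 * 4.411e-07 * 14.2 * 2.0^2
Step 4: Id = 3.66e-03 A

3.66e-03


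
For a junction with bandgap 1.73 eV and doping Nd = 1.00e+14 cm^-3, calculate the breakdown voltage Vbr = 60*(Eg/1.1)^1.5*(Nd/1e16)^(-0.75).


Step 1: Eg/1.1 = 1.73/1.1 = 1.572727
Step 2: (Eg/1.1)^1.5 = 1.572727^1.5 = 1.972332
Step 3: (Nd/1e16)^(-0.75) = (0.01)^(-0.75) = 31.622777
Step 4: Vbr = 60 * 1.972332 * 31.622777 = 3742.2 V

3742.2


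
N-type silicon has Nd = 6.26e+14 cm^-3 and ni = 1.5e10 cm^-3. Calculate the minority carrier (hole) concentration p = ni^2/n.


Step 1: Since Nd >> ni, n ≈ Nd = 6.26e+14 cm^-3
Step 2: p = ni^2 / n = (1.5e10)^2 / 6.26e+14
Step 3: p = 2.25e20 / 6.26e+14 = 3.59e+05 cm^-3

3.59e+05


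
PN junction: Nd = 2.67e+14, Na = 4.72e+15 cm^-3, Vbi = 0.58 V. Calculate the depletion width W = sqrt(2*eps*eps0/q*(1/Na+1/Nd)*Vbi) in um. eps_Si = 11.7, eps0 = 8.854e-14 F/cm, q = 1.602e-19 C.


Step 1: 1/Na + 1/Nd = 1/4.72e+15 + 1/2.67e+14 = 3.95718e-15
Step 2: 2*eps*eps0/q = 2*11.7*8.854e-14/1.602e-19 = 1.293281e+07
Step 3: W^2 = 1.293281e+07 * 3.95718e-15 * 0.58 = 2.96829e-08
Step 4: W = sqrt(2.96829e-08) = 1.723e-04 cm = 1.723 um

1.723


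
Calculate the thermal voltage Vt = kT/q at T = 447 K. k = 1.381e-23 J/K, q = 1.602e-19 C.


Step 1: kT = 1.381e-23 * 447 = 6.17307e-21 J
Step 2: Vt = kT/q = 6.17307e-21 / 1.602e-19
Step 3: Vt = 0.03853 V

0.03853


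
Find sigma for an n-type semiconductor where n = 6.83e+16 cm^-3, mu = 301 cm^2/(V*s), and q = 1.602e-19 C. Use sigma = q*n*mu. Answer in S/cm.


Step 1: sigma = q * n * mu
Step 2: sigma = 1.602e-19 * 6.83e+16 * 301
Step 3: sigma = 3.293e+00 S/cm

3.293e+00


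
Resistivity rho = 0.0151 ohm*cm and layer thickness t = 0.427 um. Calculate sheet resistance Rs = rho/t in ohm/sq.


Step 1: Convert thickness to cm: t = 0.427 um = 4.2700e-05 cm
Step 2: Rs = rho / t = 0.0151 / 4.2700e-05
Step 3: Rs = 353.6 ohm/sq

353.6


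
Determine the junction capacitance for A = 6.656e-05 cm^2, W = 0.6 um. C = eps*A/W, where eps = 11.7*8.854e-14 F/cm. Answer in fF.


Step 1: eps_Si = 11.7 * 8.854e-14 = 1.035918e-12 F/cm
Step 2: W in cm = 0.6 * 1e-4 = 6.00e-05 cm
Step 3: C = 1.035918e-12 * 6.656e-05 / 6.00e-05 = 1.149178e-12 F
Step 4: C = 1149.18 fF

1149.18


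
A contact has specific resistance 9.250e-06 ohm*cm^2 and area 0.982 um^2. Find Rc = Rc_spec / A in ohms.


Step 1: Convert area to cm^2: 0.982 um^2 = 9.8200e-09 cm^2
Step 2: Rc = Rc_spec / A = 9.250e-06 / 9.8200e-09
Step 3: Rc = 9.42e+02 ohms

9.42e+02


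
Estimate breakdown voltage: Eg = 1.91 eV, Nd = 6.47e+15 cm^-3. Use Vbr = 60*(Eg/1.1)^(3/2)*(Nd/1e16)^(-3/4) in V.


Step 1: Eg/1.1 = 1.91/1.1 = 1.736364
Step 2: (Eg/1.1)^1.5 = 1.736364^1.5 = 2.288027
Step 3: (Nd/1e16)^(-0.75) = (0.647)^(-0.75) = 1.386187
Step 4: Vbr = 60 * 2.288027 * 1.386187 = 190.3 V

190.3


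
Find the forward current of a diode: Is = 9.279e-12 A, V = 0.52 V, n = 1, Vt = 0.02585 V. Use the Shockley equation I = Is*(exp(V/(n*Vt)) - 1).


Step 1: V/(n*Vt) = 0.52/(1*0.02585) = 20.1161
Step 2: exp(20.1161) = 5.4489e+08
Step 3: I = 9.279e-12 * (5.4489e+08 - 1) = 5.06e-03 A

5.06e-03


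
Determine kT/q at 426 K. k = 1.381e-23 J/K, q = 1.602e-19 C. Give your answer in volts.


Step 1: kT = 1.381e-23 * 426 = 5.88306e-21 J
Step 2: Vt = kT/q = 5.88306e-21 / 1.602e-19
Step 3: Vt = 0.03672 V

0.03672


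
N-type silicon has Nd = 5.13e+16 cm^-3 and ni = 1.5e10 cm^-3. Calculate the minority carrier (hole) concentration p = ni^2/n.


Step 1: Since Nd >> ni, n ≈ Nd = 5.13e+16 cm^-3
Step 2: p = ni^2 / n = (1.5e10)^2 / 5.13e+16
Step 3: p = 2.25e20 / 5.13e+16 = 4.39e+03 cm^-3

4.39e+03


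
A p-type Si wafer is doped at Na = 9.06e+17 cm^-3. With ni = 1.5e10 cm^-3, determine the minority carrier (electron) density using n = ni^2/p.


Step 1: Majority hole concentration p ≈ Na = 9.06e+17 cm^-3
Step 2: n = ni^2 / Na = (1.5e10)^2 / 9.06e+17
Step 3: n = 2.48e+02 cm^-3

2.48e+02


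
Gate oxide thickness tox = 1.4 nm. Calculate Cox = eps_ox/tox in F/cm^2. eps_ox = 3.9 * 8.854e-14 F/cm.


Step 1: eps_ox = 3.9 * 8.854e-14 = 3.45306e-13 F/cm
Step 2: tox in cm = 1.4 nm * 1e-7 = 1.4000e-07 cm
Step 3: Cox = 3.45306e-13 / 1.4000e-07 = 2.47e-06 F/cm^2

2.47e-06


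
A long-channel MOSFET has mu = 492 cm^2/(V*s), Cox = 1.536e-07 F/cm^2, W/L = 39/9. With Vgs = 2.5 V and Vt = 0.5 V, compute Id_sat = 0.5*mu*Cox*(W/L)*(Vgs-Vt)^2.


Step 1: Overdrive voltage Vov = Vgs - Vt = 2.5 - 0.5 = 2.0 V
Step 2: W/L = 39/9 = 4.33333
Step 3: Id = 0.5 * 492 * 1.536e-07 * 4.33333 * 2.0^2
Step 4: Id = 6.55e-04 A

6.55e-04


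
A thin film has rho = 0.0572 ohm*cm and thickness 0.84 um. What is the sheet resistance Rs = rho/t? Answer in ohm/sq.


Step 1: Convert thickness to cm: t = 0.84 um = 8.4000e-05 cm
Step 2: Rs = rho / t = 0.0572 / 8.4000e-05
Step 3: Rs = 681.0 ohm/sq

681.0


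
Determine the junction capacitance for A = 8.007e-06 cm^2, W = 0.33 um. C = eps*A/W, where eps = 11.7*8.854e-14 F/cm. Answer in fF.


Step 1: eps_Si = 11.7 * 8.854e-14 = 1.035918e-12 F/cm
Step 2: W in cm = 0.33 * 1e-4 = 3.30e-05 cm
Step 3: C = 1.035918e-12 * 8.007e-06 / 3.30e-05 = 2.513514e-13 F
Step 4: C = 251.35 fF

251.35


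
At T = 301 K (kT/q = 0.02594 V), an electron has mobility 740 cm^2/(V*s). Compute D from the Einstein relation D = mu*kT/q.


Step 1: D = mu * (kT/q)
Step 2: D = 740 * 0.02594
Step 3: D = 19.2 cm^2/s

19.2


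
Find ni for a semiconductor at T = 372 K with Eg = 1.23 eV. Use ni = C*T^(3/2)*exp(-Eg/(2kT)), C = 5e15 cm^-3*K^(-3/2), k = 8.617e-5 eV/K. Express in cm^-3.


Step 1: Compute kT = 8.617e-5 * 372 = 0.03205524 eV
Step 2: Exponent = -Eg/(2kT) = -1.23/(2*0.03205524) = -19.18563
Step 3: T^(3/2) = 372^1.5 = 7174.88
Step 4: ni = 5e15 * 7174.88 * exp(-19.18563) = 1.67e+11 cm^-3

1.67e+11


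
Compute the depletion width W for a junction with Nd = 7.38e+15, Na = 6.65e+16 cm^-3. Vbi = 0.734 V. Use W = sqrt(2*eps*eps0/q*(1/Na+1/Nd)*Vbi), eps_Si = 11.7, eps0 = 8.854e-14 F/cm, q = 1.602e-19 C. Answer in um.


Step 1: 1/Na + 1/Nd = 1/6.65e+16 + 1/7.38e+15 = 1.50539e-16
Step 2: 2*eps*eps0/q = 2*11.7*8.854e-14/1.602e-19 = 1.293281e+07
Step 3: W^2 = 1.293281e+07 * 1.50539e-16 * 0.734 = 1.42902e-09
Step 4: W = sqrt(1.42902e-09) = 3.780e-05 cm = 0.378 um

0.378


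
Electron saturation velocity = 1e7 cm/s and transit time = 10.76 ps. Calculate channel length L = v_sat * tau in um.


Step 1: tau in seconds = 10.76 ps * 1e-12 = 1.0760e-11 s
Step 2: L = v_sat * tau = 1e7 * 1.0760e-11 = 1.0760e-04 cm
Step 3: L in um = 1.0760e-04 * 1e4 = 1.076 um

1.076


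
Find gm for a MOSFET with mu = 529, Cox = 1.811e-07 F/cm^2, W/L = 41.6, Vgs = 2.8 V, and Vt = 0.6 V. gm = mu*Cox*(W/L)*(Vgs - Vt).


Step 1: Vov = Vgs - Vt = 2.8 - 0.6 = 2.2 V
Step 2: gm = mu * Cox * (W/L) * Vov
Step 3: gm = 529 * 1.811e-07 * 41.6 * 2.2 = 8.77e-03 S

8.77e-03


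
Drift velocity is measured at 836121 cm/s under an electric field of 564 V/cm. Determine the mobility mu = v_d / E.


Step 1: mu = v_d / E
Step 2: mu = 836121 / 564
Step 3: mu = 1482.48 cm^2/(V*s)

1482.48


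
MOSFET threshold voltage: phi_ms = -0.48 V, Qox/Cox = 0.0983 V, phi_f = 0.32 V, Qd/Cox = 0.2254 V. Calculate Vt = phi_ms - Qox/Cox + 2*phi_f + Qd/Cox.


Step 1: Vt = phi_ms - Qox/Cox + 2*phi_f + Qd/Cox
Step 2: Vt = -0.48 - 0.0983 + 2*0.32 + 0.2254
Step 3: Vt = -0.48 - 0.0983 + 0.64 + 0.2254
Step 4: Vt = 0.2871 V

0.2871


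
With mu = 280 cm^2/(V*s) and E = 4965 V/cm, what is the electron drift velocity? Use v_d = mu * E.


Step 1: v_d = mu * E
Step 2: v_d = 280 * 4965 = 1390200
Step 3: v_d = 1.39e+06 cm/s

1.39e+06


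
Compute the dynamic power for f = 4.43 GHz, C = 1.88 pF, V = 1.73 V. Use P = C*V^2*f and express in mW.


Step 1: V^2 = 1.73^2 = 2.9929 V^2
Step 2: P = C*V^2*f = 1.88e-12 F * 2.9929 * 4.43e9 Hz
Step 3: P = 2.492606836e-02 W
Step 4: P = 24.926 mW

24.926


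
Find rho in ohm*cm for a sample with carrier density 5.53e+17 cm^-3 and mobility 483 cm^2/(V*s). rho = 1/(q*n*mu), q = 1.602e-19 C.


Step 1: sigma = q * n * mu = 1.602e-19 * 5.53e+17 * 483 = 4.27893e+01 S/cm
Step 2: rho = 1 / sigma = 1 / 4.27893e+01 = 0.02337 ohm*cm

0.02337


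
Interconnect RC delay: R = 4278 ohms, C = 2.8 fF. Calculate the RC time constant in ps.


Step 1: tau = R * C
Step 2: tau = 4278 * 2.8 fF = 4278 * 2.8e-15 F
Step 3: tau = 1.19784e-11 s = 11.9784 ps

11.9784


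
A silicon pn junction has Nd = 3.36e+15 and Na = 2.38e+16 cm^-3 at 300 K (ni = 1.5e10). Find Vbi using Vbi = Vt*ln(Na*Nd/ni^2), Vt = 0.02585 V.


Step 1: Compute Na*Nd/ni^2 = 2.38e+16 * 3.36e+15 / (1.5e10)^2 = 3.5541e+11
Step 2: ln(3.5541e+11) = 26.5965
Step 3: Vbi = 0.02585 * 26.5965 = 0.688 V

0.688


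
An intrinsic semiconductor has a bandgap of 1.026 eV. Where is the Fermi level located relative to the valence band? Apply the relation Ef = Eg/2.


Step 1: For an intrinsic semiconductor, the Fermi level sits at midgap.
Step 2: Ef = Eg / 2 = 1.026 / 2 = 0.513 eV

0.513


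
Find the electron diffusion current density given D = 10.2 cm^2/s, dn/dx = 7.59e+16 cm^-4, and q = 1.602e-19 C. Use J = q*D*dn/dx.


Step 1: J = q * D * (dn/dx)
Step 2: J = 1.602e-19 * 10.2 * 7.59e+16
Step 3: J = 1.24e-01 A/cm^2

1.24e-01


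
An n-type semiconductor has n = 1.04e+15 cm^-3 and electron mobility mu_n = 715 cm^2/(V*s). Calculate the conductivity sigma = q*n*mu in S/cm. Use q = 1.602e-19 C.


Step 1: sigma = q * n * mu
Step 2: sigma = 1.602e-19 * 1.04e+15 * 715
Step 3: sigma = 1.191e-01 S/cm

1.191e-01


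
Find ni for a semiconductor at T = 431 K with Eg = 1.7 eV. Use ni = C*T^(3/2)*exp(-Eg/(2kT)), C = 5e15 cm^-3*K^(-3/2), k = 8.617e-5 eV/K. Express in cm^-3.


Step 1: Compute kT = 8.617e-5 * 431 = 0.03713927 eV
Step 2: Exponent = -Eg/(2kT) = -1.7/(2*0.03713927) = -22.88683
Step 3: T^(3/2) = 431^1.5 = 8947.79
Step 4: ni = 5e15 * 8947.79 * exp(-22.88683) = 5.14e+09 cm^-3

5.14e+09


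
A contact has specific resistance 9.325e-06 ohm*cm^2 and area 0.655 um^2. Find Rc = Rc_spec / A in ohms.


Step 1: Convert area to cm^2: 0.655 um^2 = 6.5500e-09 cm^2
Step 2: Rc = Rc_spec / A = 9.325e-06 / 6.5500e-09
Step 3: Rc = 1.42e+03 ohms

1.42e+03


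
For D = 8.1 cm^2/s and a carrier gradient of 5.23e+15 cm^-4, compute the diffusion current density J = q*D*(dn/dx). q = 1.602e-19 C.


Step 1: J = q * D * (dn/dx)
Step 2: J = 1.602e-19 * 8.1 * 5.23e+15
Step 3: J = 6.79e-03 A/cm^2

6.79e-03


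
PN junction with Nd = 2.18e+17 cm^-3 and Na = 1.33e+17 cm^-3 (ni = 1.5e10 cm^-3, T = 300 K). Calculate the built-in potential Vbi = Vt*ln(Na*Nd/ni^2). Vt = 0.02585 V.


Step 1: Compute Na*Nd/ni^2 = 1.33e+17 * 2.18e+17 / (1.5e10)^2 = 1.2886e+14
Step 2: ln(1.2886e+14) = 32.4897
Step 3: Vbi = 0.02585 * 32.4897 = 0.84 V

0.84


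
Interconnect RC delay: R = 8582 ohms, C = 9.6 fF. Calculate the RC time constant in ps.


Step 1: tau = R * C
Step 2: tau = 8582 * 9.6 fF = 8582 * 9.6e-15 F
Step 3: tau = 8.23872e-11 s = 82.3872 ps

82.3872


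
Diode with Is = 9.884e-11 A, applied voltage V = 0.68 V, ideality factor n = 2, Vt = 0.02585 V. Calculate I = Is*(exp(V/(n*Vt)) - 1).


Step 1: V/(n*Vt) = 0.68/(2*0.02585) = 13.1528
Step 2: exp(13.1528) = 5.1545e+05
Step 3: I = 9.884e-11 * (5.1545e+05 - 1) = 5.09e-05 A

5.09e-05


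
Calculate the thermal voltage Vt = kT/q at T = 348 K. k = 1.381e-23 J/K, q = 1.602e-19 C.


Step 1: kT = 1.381e-23 * 348 = 4.80588e-21 J
Step 2: Vt = kT/q = 4.80588e-21 / 1.602e-19
Step 3: Vt = 0.03 V

0.03


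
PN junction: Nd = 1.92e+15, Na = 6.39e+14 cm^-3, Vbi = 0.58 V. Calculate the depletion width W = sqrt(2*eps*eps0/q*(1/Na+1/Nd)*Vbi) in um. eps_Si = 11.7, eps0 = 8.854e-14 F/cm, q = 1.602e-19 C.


Step 1: 1/Na + 1/Nd = 1/6.39e+14 + 1/1.92e+15 = 2.08578e-15
Step 2: 2*eps*eps0/q = 2*11.7*8.854e-14/1.602e-19 = 1.293281e+07
Step 3: W^2 = 1.293281e+07 * 2.08578e-15 * 0.58 = 1.56455e-08
Step 4: W = sqrt(1.56455e-08) = 1.251e-04 cm = 1.251 um

1.251


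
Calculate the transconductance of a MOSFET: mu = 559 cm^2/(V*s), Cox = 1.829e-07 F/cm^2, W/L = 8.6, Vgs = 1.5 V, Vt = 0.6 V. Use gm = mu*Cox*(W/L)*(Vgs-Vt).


Step 1: Vov = Vgs - Vt = 1.5 - 0.6 = 0.9 V
Step 2: gm = mu * Cox * (W/L) * Vov
Step 3: gm = 559 * 1.829e-07 * 8.6 * 0.9 = 7.91e-04 S

7.91e-04


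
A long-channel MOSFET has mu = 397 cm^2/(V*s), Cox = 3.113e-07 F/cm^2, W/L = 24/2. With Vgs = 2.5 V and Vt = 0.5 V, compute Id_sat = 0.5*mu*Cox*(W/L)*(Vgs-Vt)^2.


Step 1: Overdrive voltage Vov = Vgs - Vt = 2.5 - 0.5 = 2.0 V
Step 2: W/L = 24/2 = 12
Step 3: Id = 0.5 * 397 * 3.113e-07 * 12 * 2.0^2
Step 4: Id = 2.97e-03 A

2.97e-03


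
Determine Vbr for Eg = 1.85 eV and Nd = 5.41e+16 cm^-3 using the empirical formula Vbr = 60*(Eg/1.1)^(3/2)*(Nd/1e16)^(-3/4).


Step 1: Eg/1.1 = 1.85/1.1 = 1.681818
Step 2: (Eg/1.1)^1.5 = 1.681818^1.5 = 2.181064
Step 3: (Nd/1e16)^(-0.75) = (5.41)^(-0.75) = 0.281905
Step 4: Vbr = 60 * 2.181064 * 0.281905 = 36.9 V

36.9


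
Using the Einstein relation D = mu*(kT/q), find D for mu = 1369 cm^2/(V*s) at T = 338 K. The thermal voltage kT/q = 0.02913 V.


Step 1: D = mu * (kT/q)
Step 2: D = 1369 * 0.02913
Step 3: D = 39.88 cm^2/s

39.88


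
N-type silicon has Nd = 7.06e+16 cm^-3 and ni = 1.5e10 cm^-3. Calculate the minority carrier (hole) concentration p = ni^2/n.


Step 1: Since Nd >> ni, n ≈ Nd = 7.06e+16 cm^-3
Step 2: p = ni^2 / n = (1.5e10)^2 / 7.06e+16
Step 3: p = 2.25e20 / 7.06e+16 = 3.19e+03 cm^-3

3.19e+03


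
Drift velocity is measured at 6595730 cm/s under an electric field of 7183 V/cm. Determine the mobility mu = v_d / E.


Step 1: mu = v_d / E
Step 2: mu = 6595730 / 7183
Step 3: mu = 918.24 cm^2/(V*s)

918.24


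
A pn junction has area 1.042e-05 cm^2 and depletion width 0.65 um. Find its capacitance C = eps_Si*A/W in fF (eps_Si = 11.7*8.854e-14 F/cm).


Step 1: eps_Si = 11.7 * 8.854e-14 = 1.035918e-12 F/cm
Step 2: W in cm = 0.65 * 1e-4 = 6.50e-05 cm
Step 3: C = 1.035918e-12 * 1.042e-05 / 6.50e-05 = 1.660656e-13 F
Step 4: C = 166.07 fF

166.07


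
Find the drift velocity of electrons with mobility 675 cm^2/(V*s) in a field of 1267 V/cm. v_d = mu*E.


Step 1: v_d = mu * E
Step 2: v_d = 675 * 1267 = 855225
Step 3: v_d = 8.55e+05 cm/s

8.55e+05


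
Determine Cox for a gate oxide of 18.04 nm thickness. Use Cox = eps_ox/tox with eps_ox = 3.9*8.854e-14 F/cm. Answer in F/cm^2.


Step 1: eps_ox = 3.9 * 8.854e-14 = 3.45306e-13 F/cm
Step 2: tox in cm = 18.04 nm * 1e-7 = 1.8040e-06 cm
Step 3: Cox = 3.45306e-13 / 1.8040e-06 = 1.91e-07 F/cm^2

1.91e-07


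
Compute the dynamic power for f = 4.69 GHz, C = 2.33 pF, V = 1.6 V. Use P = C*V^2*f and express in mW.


Step 1: V^2 = 1.6^2 = 2.56 V^2
Step 2: P = C*V^2*f = 2.33e-12 F * 2.56 * 4.69e9 Hz
Step 3: P = 2.7974912e-02 W
Step 4: P = 27.975 mW

27.975


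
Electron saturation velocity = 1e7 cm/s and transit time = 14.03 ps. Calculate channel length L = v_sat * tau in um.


Step 1: tau in seconds = 14.03 ps * 1e-12 = 1.4030e-11 s
Step 2: L = v_sat * tau = 1e7 * 1.4030e-11 = 1.4030e-04 cm
Step 3: L in um = 1.4030e-04 * 1e4 = 1.403 um

1.403


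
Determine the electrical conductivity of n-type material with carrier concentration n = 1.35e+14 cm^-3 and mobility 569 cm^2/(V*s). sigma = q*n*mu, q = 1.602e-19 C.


Step 1: sigma = q * n * mu
Step 2: sigma = 1.602e-19 * 1.35e+14 * 569
Step 3: sigma = 1.231e-02 S/cm

1.231e-02


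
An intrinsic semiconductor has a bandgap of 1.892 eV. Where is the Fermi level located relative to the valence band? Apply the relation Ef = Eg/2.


Step 1: For an intrinsic semiconductor, the Fermi level sits at midgap.
Step 2: Ef = Eg / 2 = 1.892 / 2 = 0.946 eV

0.946


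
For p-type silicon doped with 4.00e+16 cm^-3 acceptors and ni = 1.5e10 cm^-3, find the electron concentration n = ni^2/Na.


Step 1: Majority hole concentration p ≈ Na = 4.00e+16 cm^-3
Step 2: n = ni^2 / Na = (1.5e10)^2 / 4.00e+16
Step 3: n = 5.63e+03 cm^-3

5.63e+03


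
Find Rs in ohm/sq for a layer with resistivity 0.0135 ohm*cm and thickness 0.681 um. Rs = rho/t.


Step 1: Convert thickness to cm: t = 0.681 um = 6.8100e-05 cm
Step 2: Rs = rho / t = 0.0135 / 6.8100e-05
Step 3: Rs = 198.2 ohm/sq

198.2


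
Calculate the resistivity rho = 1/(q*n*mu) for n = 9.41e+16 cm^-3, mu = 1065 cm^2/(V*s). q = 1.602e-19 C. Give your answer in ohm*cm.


Step 1: sigma = q * n * mu = 1.602e-19 * 9.41e+16 * 1065 = 1.60547e+01 S/cm
Step 2: rho = 1 / sigma = 1 / 1.60547e+01 = 0.06229 ohm*cm

0.06229


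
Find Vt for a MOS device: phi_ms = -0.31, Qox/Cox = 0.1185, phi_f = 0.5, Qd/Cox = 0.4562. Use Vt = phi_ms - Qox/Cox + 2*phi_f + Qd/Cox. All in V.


Step 1: Vt = phi_ms - Qox/Cox + 2*phi_f + Qd/Cox
Step 2: Vt = -0.31 - 0.1185 + 2*0.5 + 0.4562
Step 3: Vt = -0.31 - 0.1185 + 1.0 + 0.4562
Step 4: Vt = 1.0277 V

1.0277


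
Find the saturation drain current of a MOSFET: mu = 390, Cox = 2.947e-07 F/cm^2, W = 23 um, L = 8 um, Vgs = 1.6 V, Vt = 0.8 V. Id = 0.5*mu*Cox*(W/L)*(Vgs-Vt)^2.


Step 1: Overdrive voltage Vov = Vgs - Vt = 1.6 - 0.8 = 0.8 V
Step 2: W/L = 23/8 = 2.875
Step 3: Id = 0.5 * 390 * 2.947e-07 * 2.875 * 0.8^2
Step 4: Id = 1.06e-04 A

1.06e-04


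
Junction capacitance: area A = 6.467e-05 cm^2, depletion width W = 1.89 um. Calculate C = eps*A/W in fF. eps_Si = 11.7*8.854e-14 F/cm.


Step 1: eps_Si = 11.7 * 8.854e-14 = 1.035918e-12 F/cm
Step 2: W in cm = 1.89 * 1e-4 = 1.89e-04 cm
Step 3: C = 1.035918e-12 * 6.467e-05 / 1.89e-04 = 3.544593e-13 F
Step 4: C = 354.46 fF

354.46


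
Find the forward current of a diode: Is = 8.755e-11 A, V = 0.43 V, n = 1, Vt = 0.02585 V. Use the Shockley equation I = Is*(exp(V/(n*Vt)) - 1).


Step 1: V/(n*Vt) = 0.43/(1*0.02585) = 16.6344
Step 2: exp(16.6344) = 1.6758e+07
Step 3: I = 8.755e-11 * (1.6758e+07 - 1) = 1.47e-03 A

1.47e-03


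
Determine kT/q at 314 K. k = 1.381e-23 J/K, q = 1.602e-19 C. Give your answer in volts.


Step 1: kT = 1.381e-23 * 314 = 4.33634e-21 J
Step 2: Vt = kT/q = 4.33634e-21 / 1.602e-19
Step 3: Vt = 0.02707 V

0.02707


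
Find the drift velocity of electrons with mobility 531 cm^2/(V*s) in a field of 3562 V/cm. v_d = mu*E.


Step 1: v_d = mu * E
Step 2: v_d = 531 * 3562 = 1891422
Step 3: v_d = 1.89e+06 cm/s

1.89e+06


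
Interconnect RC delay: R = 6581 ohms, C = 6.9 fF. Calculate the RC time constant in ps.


Step 1: tau = R * C
Step 2: tau = 6581 * 6.9 fF = 6581 * 6.9e-15 F
Step 3: tau = 4.54089e-11 s = 45.4089 ps

45.4089


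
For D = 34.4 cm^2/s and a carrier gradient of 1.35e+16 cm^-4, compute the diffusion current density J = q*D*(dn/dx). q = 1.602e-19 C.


Step 1: J = q * D * (dn/dx)
Step 2: J = 1.602e-19 * 34.4 * 1.35e+16
Step 3: J = 7.44e-02 A/cm^2

7.44e-02


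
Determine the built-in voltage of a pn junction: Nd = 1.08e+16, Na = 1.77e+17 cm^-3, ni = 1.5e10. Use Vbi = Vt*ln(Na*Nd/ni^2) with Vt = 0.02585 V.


Step 1: Compute Na*Nd/ni^2 = 1.77e+17 * 1.08e+16 / (1.5e10)^2 = 8.4960e+12
Step 2: ln(8.4960e+12) = 29.7706
Step 3: Vbi = 0.02585 * 29.7706 = 0.77 V

0.77


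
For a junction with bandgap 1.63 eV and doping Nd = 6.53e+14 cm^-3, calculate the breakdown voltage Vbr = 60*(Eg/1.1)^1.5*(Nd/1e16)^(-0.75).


Step 1: Eg/1.1 = 1.63/1.1 = 1.481818
Step 2: (Eg/1.1)^1.5 = 1.481818^1.5 = 1.803816
Step 3: (Nd/1e16)^(-0.75) = (0.0653)^(-0.75) = 7.741322
Step 4: Vbr = 60 * 1.803816 * 7.741322 = 837.8 V

837.8


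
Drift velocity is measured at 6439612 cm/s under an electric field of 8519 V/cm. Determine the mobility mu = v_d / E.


Step 1: mu = v_d / E
Step 2: mu = 6439612 / 8519
Step 3: mu = 755.91 cm^2/(V*s)

755.91


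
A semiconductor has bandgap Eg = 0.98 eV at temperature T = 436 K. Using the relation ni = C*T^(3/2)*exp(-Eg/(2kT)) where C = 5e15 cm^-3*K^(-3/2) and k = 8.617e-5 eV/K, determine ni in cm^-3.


Step 1: Compute kT = 8.617e-5 * 436 = 0.03757012 eV
Step 2: Exponent = -Eg/(2kT) = -0.98/(2*0.03757012) = -13.04228
Step 3: T^(3/2) = 436^1.5 = 9103.95
Step 4: ni = 5e15 * 9103.95 * exp(-13.04228) = 9.86e+13 cm^-3

9.86e+13


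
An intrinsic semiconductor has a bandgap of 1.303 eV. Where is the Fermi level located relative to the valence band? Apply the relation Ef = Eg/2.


Step 1: For an intrinsic semiconductor, the Fermi level sits at midgap.
Step 2: Ef = Eg / 2 = 1.303 / 2 = 0.6515 eV

0.6515


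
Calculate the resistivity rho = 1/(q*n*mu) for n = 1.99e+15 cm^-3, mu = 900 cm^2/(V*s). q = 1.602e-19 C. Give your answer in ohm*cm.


Step 1: sigma = q * n * mu = 1.602e-19 * 1.99e+15 * 900 = 2.86918e-01 S/cm
Step 2: rho = 1 / sigma = 1 / 2.86918e-01 = 3.485 ohm*cm

3.485
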